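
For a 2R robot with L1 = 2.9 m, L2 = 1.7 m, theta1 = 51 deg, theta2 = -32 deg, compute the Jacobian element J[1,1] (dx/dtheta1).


J[1,1] = -L1*sin(t1) - L2*sin(t1+t2)
= -2.9*sin(51) - 1.7*sin(19)
= -2.8072


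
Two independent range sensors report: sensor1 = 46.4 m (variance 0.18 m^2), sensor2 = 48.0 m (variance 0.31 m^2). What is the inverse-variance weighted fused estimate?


w1 = (1/var1) / (1/var1 + 1/var2)
   = 5.5556 / (5.5556 + 3.2258) = 0.6327
w2 = 1 - w1 = 0.3673
fused = w1*s1 + w2*s2 = 29.3551 + 17.6327
= 46.9878 m


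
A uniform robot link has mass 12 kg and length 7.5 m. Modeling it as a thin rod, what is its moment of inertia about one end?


I = (1/3) * m * L^2
= (1/3) * 12 * 7.5^2
= 0.333333 * 12 * 56.25
= 225.0 kg*m^2


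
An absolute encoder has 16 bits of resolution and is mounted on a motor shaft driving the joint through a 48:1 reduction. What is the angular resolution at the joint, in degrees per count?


counts = 2^16 = 65536
effective counts at joint = 65536 * 48 = 3145728
resolution = 360 / 3145728
= 1.1444e-04 deg/count


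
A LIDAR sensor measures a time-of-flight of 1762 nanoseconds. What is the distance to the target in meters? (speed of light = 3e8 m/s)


tof = 1762 ns = 1.762e-06 s
dist = c * tof / 2
= 3e8 * 1.762e-06 / 2
= 264.3 m


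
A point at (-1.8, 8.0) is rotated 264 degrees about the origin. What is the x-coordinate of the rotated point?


x' = x*cos(theta) - y*sin(theta)
cos(264 deg) = -0.1045, sin(264 deg) = -0.9945
x' = -1.8 * -0.1045 - 8.0 * -0.9945
= 0.1882 - -7.9562
= 8.1443


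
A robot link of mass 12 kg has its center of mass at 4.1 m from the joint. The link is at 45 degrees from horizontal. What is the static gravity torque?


tau = m*g*L*cos(angle)
= 12 * 9.81 * 4.1 * cos(45 deg)
= 12 * 9.81 * 4.1 * 0.7071
= 341.2865 Nm


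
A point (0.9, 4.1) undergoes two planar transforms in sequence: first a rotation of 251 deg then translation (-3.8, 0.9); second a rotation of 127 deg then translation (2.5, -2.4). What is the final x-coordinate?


After transform 1:
x1 = cos(251)*0.9 - sin(251)*4.1 + -3.8 = -0.2164
y1 = sin(251)*0.9 + cos(251)*4.1 + 0.9 = -1.2858
After transform 2:
x2 = cos(127)*-0.2164 - sin(127)*-1.2858 + 2.5
= 3.6571


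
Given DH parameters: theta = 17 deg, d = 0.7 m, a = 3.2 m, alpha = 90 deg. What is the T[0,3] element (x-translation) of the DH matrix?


T[0,3] = a * cos(theta)
= 3.2 * cos(17 deg)
= 3.2 * 0.9563
= 3.0602


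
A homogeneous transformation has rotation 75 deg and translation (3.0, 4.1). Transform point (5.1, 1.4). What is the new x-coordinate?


x' = cos(theta)*px - sin(theta)*py + tx
= 0.2588*5.1 - 0.9659*1.4 + 3.0
= 2.9677


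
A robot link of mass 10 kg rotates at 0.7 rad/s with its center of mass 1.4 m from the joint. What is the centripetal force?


F = m * omega^2 * r
= 10 * 0.7^2 * 1.4
= 10 * 0.49 * 1.4
= 6.86 N


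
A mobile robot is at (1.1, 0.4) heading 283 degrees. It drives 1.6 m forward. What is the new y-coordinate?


y_new = y0 + d*sin(theta)
= 0.4 + 1.6*sin(283)
= 0.4 + -1.559
= -1.159


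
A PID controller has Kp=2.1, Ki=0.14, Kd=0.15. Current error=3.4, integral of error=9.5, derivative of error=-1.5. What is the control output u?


u = Kp*e + Ki*int(e) + Kd*de/dt
= 2.1*3.4 + 0.14*9.5 + 0.15*(-1.5)
= 7.14 + 1.33 + -0.225
= 8.245


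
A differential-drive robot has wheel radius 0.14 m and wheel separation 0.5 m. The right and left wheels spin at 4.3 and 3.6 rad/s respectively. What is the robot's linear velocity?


vR = r*wR = 0.14*4.3 = 0.602 m/s
vL = r*wL = 0.14*3.6 = 0.504 m/s
v = (vR+vL)/2 = 0.553 m/s
omega = (vR-vL)/L = 0.196 rad/s
linear velocity = 0.553 m/s


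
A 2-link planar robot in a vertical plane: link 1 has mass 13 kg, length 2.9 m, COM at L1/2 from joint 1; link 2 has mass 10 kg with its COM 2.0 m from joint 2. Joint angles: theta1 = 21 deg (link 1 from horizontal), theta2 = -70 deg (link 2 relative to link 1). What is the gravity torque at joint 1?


Horizontal distance from joint 1 to link-1 COM:
  x_c1 = (L1/2)*cos(t1) = 1.45 * 0.9336 = 1.3537 m
Horizontal distance from joint 1 to link-2 COM:
  x_c2 = L1*cos(t1) + Lc2*cos(t1+t2)
       = 2.9*0.9336 + 2.0*0.6561 = 4.0195 m
tau1 = m1*g*x_c1 + m2*g*x_c2
     = 13*9.81*1.3537 + 10*9.81*4.0195
     = 172.6363 + 394.3131
     = 566.9494 Nm


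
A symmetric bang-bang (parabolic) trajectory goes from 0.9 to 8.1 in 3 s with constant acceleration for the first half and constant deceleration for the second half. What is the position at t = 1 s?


Symmetric rest-to-rest: each phase covers (pf-p0)/2 in time T/2. 0.5*a*(T/2)^2 = (pf-p0)/2 => a = 4*(pf-p0)/T^2
a = 4*(8.1-0.9)/3^2 = 3.2
t = 1 is in the acceleration phase (t <= T/2).
p = p0 + 0.5*a*t^2 = 0.9 + 0.5*3.2*1^2
= 2.5


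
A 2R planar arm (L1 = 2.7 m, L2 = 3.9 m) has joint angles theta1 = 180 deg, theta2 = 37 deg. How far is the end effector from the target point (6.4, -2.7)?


End effector via forward kinematics:
x = L1*cos(t1) + L2*cos(t1+t2) = -5.8147
y = L1*sin(t1) + L2*sin(t1+t2) = -2.3471
Distance to target:
d = sqrt((6.4 - -5.8147)^2 + (-2.7 - -2.3471)^2)
= sqrt(149.1984 + 0.1246)
= 12.2198 m


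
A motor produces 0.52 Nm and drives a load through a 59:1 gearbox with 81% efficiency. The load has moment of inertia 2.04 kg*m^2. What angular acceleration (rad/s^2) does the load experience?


tau_out = tau_motor * N * eta
= 0.52 * 59 * 0.81 = 24.8508 Nm
alpha = tau_out / I = 24.8508 / 2.04
= 12.1818 rad/s^2


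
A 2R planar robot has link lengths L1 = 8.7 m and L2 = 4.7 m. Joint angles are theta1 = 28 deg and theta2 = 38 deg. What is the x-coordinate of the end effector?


Convert angles to radians: theta1 = 0.4887, theta2 = 0.6632
x = L1*cos(theta1) + L2*cos(theta1+theta2)
x = 7.6816 + 1.9117
x = 9.5933


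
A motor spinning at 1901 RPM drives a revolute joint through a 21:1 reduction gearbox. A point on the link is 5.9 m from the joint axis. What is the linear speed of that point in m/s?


omega_motor = 1901 * 2*pi/60 = 199.0723 rad/s
omega_joint = omega_motor / 21 = 9.4796 rad/s
v = omega_joint * r = 9.4796 * 5.9
= 55.9298 m/s


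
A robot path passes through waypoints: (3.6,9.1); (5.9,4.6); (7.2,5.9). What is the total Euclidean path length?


Segment lengths:
  seg1 = sqrt((2.3)^2 + (-4.5)^2) = 5.0537
  seg2 = sqrt((1.3)^2 + (1.3)^2) = 1.8385
Total = 6.8922


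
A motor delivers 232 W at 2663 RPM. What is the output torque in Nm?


omega = 2663 * 2*pi/60 = 278.8687 rad/s
tau = P / omega = 232 / 278.8687
= 0.8319 Nm


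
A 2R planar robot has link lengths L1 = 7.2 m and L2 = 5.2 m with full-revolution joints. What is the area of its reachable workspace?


r_max = L1 + L2 = 12.4 m
r_min = |L1 - L2| = 2.0 m
Area = pi*(r_max^2 - r_min^2)
= pi*(153.76 - 4.0)
= pi * 149.76
= 470.4849 m^2


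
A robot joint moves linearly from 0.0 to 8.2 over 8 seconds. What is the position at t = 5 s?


s = t/T = 5/8 = 0.625
p(t) = p0 + (pf-p0)*s
= 0.0 + (8.2 - 0.0) * 0.625
= 5.125


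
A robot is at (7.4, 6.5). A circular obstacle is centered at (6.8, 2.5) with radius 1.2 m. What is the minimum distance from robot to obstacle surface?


center_dist = sqrt((7.4-6.8)^2 + (6.5-2.5)^2)
= sqrt(0.36 + 16.0)
= 4.0447
min_dist = center_dist - radius = 4.0447 - 1.2 = 2.8447 m


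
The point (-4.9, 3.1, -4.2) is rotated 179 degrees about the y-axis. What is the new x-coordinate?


Rotation about y-axis: x' = x*cos(theta) + z*sin(theta)
= -4.9 * -0.9998 + -4.2 * 0.0175
= 4.826


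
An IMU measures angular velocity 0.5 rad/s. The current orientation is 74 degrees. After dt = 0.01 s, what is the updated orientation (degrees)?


delta_theta = w * dt = 0.5 * 0.01 = 0.005 rad
= 0.2865 deg
theta_new = 74 + 0.2865 = 74.2865 deg


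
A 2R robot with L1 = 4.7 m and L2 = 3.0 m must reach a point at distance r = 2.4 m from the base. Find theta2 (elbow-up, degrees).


cos(theta2) = (r^2 - L1^2 - L2^2) / (2*L1*L2)
cos(theta2) = (5.76 - 22.09 - 9.0) / 28.2
cos(theta2) = -0.898227
theta2 = 153.926 degrees


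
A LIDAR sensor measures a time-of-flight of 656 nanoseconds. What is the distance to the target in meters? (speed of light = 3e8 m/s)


tof = 656 ns = 6.56e-07 s
dist = c * tof / 2
= 3e8 * 6.56e-07 / 2
= 98.4 m


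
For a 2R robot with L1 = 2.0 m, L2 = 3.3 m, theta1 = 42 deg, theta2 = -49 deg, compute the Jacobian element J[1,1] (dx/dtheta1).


J[1,1] = -L1*sin(t1) - L2*sin(t1+t2)
= -2.0*sin(42) - 3.3*sin(-7)
= -0.9361


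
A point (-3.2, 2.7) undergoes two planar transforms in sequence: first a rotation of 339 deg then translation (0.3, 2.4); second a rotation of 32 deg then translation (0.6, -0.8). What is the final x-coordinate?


After transform 1:
x1 = cos(339)*-3.2 - sin(339)*2.7 + 0.3 = -1.7199
y1 = sin(339)*-3.2 + cos(339)*2.7 + 2.4 = 6.0674
After transform 2:
x2 = cos(32)*-1.7199 - sin(32)*6.0674 + 0.6
= -4.0738


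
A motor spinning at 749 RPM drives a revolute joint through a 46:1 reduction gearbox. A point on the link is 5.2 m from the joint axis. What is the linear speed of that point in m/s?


omega_motor = 749 * 2*pi/60 = 78.4351 rad/s
omega_joint = omega_motor / 46 = 1.7051 rad/s
v = omega_joint * r = 1.7051 * 5.2
= 8.8666 m/s


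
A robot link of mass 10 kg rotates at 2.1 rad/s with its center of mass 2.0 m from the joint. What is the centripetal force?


F = m * omega^2 * r
= 10 * 2.1^2 * 2.0
= 10 * 4.41 * 2.0
= 88.2 N


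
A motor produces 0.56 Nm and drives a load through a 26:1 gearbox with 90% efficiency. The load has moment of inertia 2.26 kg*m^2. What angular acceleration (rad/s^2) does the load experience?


tau_out = tau_motor * N * eta
= 0.56 * 26 * 0.9 = 13.104 Nm
alpha = tau_out / I = 13.104 / 2.26
= 5.7982 rad/s^2


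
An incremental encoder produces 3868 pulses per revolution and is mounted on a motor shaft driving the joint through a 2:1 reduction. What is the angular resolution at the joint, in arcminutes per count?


counts per rev = 3868
effective counts at joint = 3868 * 2 = 7736
resolution = 360*60 / 7736
= 2.7921 arcmin/count


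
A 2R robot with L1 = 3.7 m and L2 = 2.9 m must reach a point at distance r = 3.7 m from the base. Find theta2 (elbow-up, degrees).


cos(theta2) = (r^2 - L1^2 - L2^2) / (2*L1*L2)
cos(theta2) = (13.69 - 13.69 - 8.41) / 21.46
cos(theta2) = -0.391892
theta2 = 113.0723 degrees


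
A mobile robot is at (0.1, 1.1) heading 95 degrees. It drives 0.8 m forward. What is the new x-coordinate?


x_new = x0 + d*cos(theta)
= 0.1 + 0.8*cos(95)
= 0.1 + -0.0697
= 0.0303


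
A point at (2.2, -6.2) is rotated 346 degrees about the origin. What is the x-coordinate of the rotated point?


x' = x*cos(theta) - y*sin(theta)
cos(346 deg) = 0.9703, sin(346 deg) = -0.2419
x' = 2.2 * 0.9703 - -6.2 * -0.2419
= 2.1347 - 1.4999
= 0.6347


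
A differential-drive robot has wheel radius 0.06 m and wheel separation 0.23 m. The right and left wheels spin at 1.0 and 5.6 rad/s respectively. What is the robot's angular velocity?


vR = r*wR = 0.06*1.0 = 0.06 m/s
vL = r*wL = 0.06*5.6 = 0.336 m/s
v = (vR+vL)/2 = 0.198 m/s
omega = (vR-vL)/L = -1.2 rad/s
angular velocity = -1.2 rad/s


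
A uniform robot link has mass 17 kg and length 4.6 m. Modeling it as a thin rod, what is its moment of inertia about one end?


I = (1/3) * m * L^2
= (1/3) * 17 * 4.6^2
= 0.333333 * 17 * 21.16
= 119.9067 kg*m^2


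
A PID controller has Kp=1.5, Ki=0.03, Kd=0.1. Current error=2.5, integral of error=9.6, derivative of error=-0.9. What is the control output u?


u = Kp*e + Ki*int(e) + Kd*de/dt
= 1.5*2.5 + 0.03*9.6 + 0.1*(-0.9)
= 3.75 + 0.288 + -0.09
= 3.948


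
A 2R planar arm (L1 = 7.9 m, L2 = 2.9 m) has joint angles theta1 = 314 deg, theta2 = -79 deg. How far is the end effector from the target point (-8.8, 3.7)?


End effector via forward kinematics:
x = L1*cos(t1) + L2*cos(t1+t2) = 3.8244
y = L1*sin(t1) + L2*sin(t1+t2) = -8.0583
Distance to target:
d = sqrt((-8.8 - 3.8244)^2 + (3.7 - -8.0583)^2)
= sqrt(159.3762 + 138.2582)
= 17.2521 m


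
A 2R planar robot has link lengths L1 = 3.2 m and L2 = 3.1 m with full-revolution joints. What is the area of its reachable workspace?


r_max = L1 + L2 = 6.3 m
r_min = |L1 - L2| = 0.1 m
Area = pi*(r_max^2 - r_min^2)
= pi*(39.69 - 0.01)
= pi * 39.68
= 124.6584 m^2


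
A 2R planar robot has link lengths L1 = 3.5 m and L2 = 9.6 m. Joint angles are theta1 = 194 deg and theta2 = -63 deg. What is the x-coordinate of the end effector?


Convert angles to radians: theta1 = 3.3859, theta2 = -1.0996
x = L1*cos(theta1) + L2*cos(theta1+theta2)
x = -3.396 + -6.2982
x = -9.6942


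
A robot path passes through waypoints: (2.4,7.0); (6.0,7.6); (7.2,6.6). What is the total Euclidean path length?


Segment lengths:
  seg1 = sqrt((3.6)^2 + (0.6)^2) = 3.6497
  seg2 = sqrt((1.2)^2 + (-1.0)^2) = 1.562
Total = 5.2117


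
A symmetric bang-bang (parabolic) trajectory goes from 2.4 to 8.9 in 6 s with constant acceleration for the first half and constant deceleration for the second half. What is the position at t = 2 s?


Symmetric rest-to-rest: each phase covers (pf-p0)/2 in time T/2. 0.5*a*(T/2)^2 = (pf-p0)/2 => a = 4*(pf-p0)/T^2
a = 4*(8.9-2.4)/6^2 = 0.7222
t = 2 is in the acceleration phase (t <= T/2).
p = p0 + 0.5*a*t^2 = 2.4 + 0.5*0.7222*2^2
= 3.8444


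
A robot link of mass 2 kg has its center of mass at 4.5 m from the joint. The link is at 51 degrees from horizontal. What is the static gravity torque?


tau = m*g*L*cos(angle)
= 2 * 9.81 * 4.5 * cos(51 deg)
= 2 * 9.81 * 4.5 * 0.6293
= 55.5627 Nm


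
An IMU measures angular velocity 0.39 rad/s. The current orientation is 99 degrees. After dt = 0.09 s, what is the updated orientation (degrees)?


delta_theta = w * dt = 0.39 * 0.09 = 0.0351 rad
= 2.0111 deg
theta_new = 99 + 2.0111 = 101.0111 deg


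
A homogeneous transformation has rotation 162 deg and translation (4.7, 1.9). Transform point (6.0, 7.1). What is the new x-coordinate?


x' = cos(theta)*px - sin(theta)*py + tx
= -0.9511*6.0 - 0.309*7.1 + 4.7
= -3.2004


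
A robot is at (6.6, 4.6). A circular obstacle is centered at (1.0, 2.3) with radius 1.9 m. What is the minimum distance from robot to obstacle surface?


center_dist = sqrt((6.6-1.0)^2 + (4.6-2.3)^2)
= sqrt(31.36 + 5.29)
= 6.0539
min_dist = center_dist - radius = 6.0539 - 1.9 = 4.1539 m


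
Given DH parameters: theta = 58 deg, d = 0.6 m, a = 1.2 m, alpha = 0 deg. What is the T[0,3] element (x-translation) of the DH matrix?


T[0,3] = a * cos(theta)
= 1.2 * cos(58 deg)
= 1.2 * 0.5299
= 0.6359


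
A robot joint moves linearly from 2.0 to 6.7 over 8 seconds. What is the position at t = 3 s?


s = t/T = 3/8 = 0.375
p(t) = p0 + (pf-p0)*s
= 2.0 + (6.7 - 2.0) * 0.375
= 3.7625


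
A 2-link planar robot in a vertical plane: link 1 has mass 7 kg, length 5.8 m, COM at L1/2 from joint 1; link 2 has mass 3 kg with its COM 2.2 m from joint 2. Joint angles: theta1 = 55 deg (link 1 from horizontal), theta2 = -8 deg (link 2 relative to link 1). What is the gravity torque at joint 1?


Horizontal distance from joint 1 to link-1 COM:
  x_c1 = (L1/2)*cos(t1) = 2.9 * 0.5736 = 1.6634 m
Horizontal distance from joint 1 to link-2 COM:
  x_c2 = L1*cos(t1) + Lc2*cos(t1+t2)
       = 5.8*0.5736 + 2.2*0.682 = 4.8271 m
tau1 = m1*g*x_c1 + m2*g*x_c2
     = 7*9.81*1.6634 + 3*9.81*4.8271
     = 114.2237 + 142.0627
     = 256.2865 Nm


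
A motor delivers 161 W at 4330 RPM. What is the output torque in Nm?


omega = 4330 * 2*pi/60 = 453.4365 rad/s
tau = P / omega = 161 / 453.4365
= 0.3551 Nm


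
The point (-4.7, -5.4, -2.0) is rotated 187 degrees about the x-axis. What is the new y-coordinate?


Rotation about x-axis: y' = y*cos(theta) - z*sin(theta)
= -5.4 * -0.9925 - -2.0 * -0.1219
= 5.116


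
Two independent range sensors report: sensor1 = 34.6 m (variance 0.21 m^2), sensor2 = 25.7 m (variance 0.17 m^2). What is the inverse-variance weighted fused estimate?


w1 = (1/var1) / (1/var1 + 1/var2)
   = 4.7619 / (4.7619 + 5.8824) = 0.4474
w2 = 1 - w1 = 0.5526
fused = w1*s1 + w2*s2 = 15.4789 + 14.2026
= 29.6816 m


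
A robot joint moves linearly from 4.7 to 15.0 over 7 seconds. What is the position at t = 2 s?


s = t/T = 2/7 = 0.2857
p(t) = p0 + (pf-p0)*s
= 4.7 + (15.0 - 4.7) * 0.2857
= 7.6429


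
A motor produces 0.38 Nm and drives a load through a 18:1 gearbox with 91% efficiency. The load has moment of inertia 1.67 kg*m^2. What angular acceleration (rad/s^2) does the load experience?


tau_out = tau_motor * N * eta
= 0.38 * 18 * 0.91 = 6.2244 Nm
alpha = tau_out / I = 6.2244 / 1.67
= 3.7272 rad/s^2


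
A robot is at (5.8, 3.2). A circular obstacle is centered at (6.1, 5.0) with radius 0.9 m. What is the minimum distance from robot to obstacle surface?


center_dist = sqrt((5.8-6.1)^2 + (3.2-5.0)^2)
= sqrt(0.09 + 3.24)
= 1.8248
min_dist = center_dist - radius = 1.8248 - 0.9 = 0.9248 m


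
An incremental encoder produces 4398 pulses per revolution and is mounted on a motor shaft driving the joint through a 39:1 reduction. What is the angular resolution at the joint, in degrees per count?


counts per rev = 4398
effective counts at joint = 4398 * 39 = 171522
resolution = 360 / 171522
= 0.0021 deg/count


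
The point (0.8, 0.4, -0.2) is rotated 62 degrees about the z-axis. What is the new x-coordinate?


Rotation about z-axis: x' = x*cos(theta) - y*sin(theta)
= 0.8 * 0.4695 - 0.4 * 0.8829
= 0.0224


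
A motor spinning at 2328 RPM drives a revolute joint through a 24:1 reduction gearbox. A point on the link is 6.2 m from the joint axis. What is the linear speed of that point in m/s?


omega_motor = 2328 * 2*pi/60 = 243.7876 rad/s
omega_joint = omega_motor / 24 = 10.1578 rad/s
v = omega_joint * r = 10.1578 * 6.2
= 62.9785 m/s


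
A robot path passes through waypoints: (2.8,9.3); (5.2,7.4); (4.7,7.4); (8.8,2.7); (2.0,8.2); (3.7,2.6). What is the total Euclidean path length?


Segment lengths:
  seg1 = sqrt((2.4)^2 + (-1.9)^2) = 3.061
  seg2 = sqrt((-0.5)^2 + (0.0)^2) = 0.5
  seg3 = sqrt((4.1)^2 + (-4.7)^2) = 6.237
  seg4 = sqrt((-6.8)^2 + (5.5)^2) = 8.7459
  seg5 = sqrt((1.7)^2 + (-5.6)^2) = 5.8523
Total = 24.3962


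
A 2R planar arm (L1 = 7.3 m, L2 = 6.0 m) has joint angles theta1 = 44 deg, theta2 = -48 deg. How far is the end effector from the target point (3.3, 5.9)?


End effector via forward kinematics:
x = L1*cos(t1) + L2*cos(t1+t2) = 11.2366
y = L1*sin(t1) + L2*sin(t1+t2) = 4.6525
Distance to target:
d = sqrt((3.3 - 11.2366)^2 + (5.9 - 4.6525)^2)
= sqrt(62.9891 + 1.5563)
= 8.034 m


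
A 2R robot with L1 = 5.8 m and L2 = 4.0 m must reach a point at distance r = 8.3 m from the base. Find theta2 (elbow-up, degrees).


cos(theta2) = (r^2 - L1^2 - L2^2) / (2*L1*L2)
cos(theta2) = (68.89 - 33.64 - 16.0) / 46.4
cos(theta2) = 0.414871
theta2 = 65.4888 degrees


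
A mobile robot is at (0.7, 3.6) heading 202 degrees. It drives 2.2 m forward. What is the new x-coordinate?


x_new = x0 + d*cos(theta)
= 0.7 + 2.2*cos(202)
= 0.7 + -2.0398
= -1.3398


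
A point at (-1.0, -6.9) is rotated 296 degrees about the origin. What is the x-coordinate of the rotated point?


x' = x*cos(theta) - y*sin(theta)
cos(296 deg) = 0.4384, sin(296 deg) = -0.8988
x' = -1.0 * 0.4384 - -6.9 * -0.8988
= -0.4384 - 6.2017
= -6.6401


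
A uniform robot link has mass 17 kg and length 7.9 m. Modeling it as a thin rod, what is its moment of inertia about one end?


I = (1/3) * m * L^2
= (1/3) * 17 * 7.9^2
= 0.333333 * 17 * 62.41
= 353.6567 kg*m^2


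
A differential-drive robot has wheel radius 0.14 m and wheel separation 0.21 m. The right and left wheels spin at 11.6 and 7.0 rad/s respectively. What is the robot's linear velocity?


vR = r*wR = 0.14*11.6 = 1.624 m/s
vL = r*wL = 0.14*7.0 = 0.98 m/s
v = (vR+vL)/2 = 1.302 m/s
omega = (vR-vL)/L = 3.0667 rad/s
linear velocity = 1.302 m/s


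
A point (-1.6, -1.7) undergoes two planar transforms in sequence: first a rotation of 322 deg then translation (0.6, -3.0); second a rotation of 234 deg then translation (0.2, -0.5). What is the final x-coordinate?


After transform 1:
x1 = cos(322)*-1.6 - sin(322)*-1.7 + 0.6 = -1.7074
y1 = sin(322)*-1.6 + cos(322)*-1.7 + -3.0 = -3.3546
After transform 2:
x2 = cos(234)*-1.7074 - sin(234)*-3.3546 + 0.2
= -1.5103


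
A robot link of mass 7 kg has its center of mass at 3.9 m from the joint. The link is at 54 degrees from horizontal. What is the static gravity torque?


tau = m*g*L*cos(angle)
= 7 * 9.81 * 3.9 * cos(54 deg)
= 7 * 9.81 * 3.9 * 0.5878
= 157.4165 Nm


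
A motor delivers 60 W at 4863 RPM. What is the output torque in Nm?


omega = 4863 * 2*pi/60 = 509.2522 rad/s
tau = P / omega = 60 / 509.2522
= 0.1178 Nm


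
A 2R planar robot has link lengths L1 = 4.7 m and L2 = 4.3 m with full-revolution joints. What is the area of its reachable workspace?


r_max = L1 + L2 = 9.0 m
r_min = |L1 - L2| = 0.4 m
Area = pi*(r_max^2 - r_min^2)
= pi*(81.0 - 0.16)
= pi * 80.84
= 253.9664 m^2


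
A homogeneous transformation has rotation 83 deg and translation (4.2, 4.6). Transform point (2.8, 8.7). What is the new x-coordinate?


x' = cos(theta)*px - sin(theta)*py + tx
= 0.1219*2.8 - 0.9925*8.7 + 4.2
= -4.0939


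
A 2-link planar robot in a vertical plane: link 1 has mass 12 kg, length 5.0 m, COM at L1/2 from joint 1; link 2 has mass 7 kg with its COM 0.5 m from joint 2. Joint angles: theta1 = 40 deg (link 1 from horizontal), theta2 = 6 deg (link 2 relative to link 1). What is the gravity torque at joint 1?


Horizontal distance from joint 1 to link-1 COM:
  x_c1 = (L1/2)*cos(t1) = 2.5 * 0.766 = 1.9151 m
Horizontal distance from joint 1 to link-2 COM:
  x_c2 = L1*cos(t1) + Lc2*cos(t1+t2)
       = 5.0*0.766 + 0.5*0.6947 = 4.1776 m
tau1 = m1*g*x_c1 + m2*g*x_c2
     = 12*9.81*1.9151 + 7*9.81*4.1776
     = 225.4469 + 286.8725
     = 512.3193 Nm


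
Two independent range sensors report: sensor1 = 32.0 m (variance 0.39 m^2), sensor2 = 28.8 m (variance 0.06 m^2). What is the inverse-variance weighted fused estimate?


w1 = (1/var1) / (1/var1 + 1/var2)
   = 2.5641 / (2.5641 + 16.6667) = 0.1333
w2 = 1 - w1 = 0.8667
fused = w1*s1 + w2*s2 = 4.2667 + 24.96
= 29.2267 m


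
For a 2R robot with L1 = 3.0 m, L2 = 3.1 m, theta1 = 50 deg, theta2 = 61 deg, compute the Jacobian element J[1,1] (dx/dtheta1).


J[1,1] = -L1*sin(t1) - L2*sin(t1+t2)
= -3.0*sin(50) - 3.1*sin(111)
= -5.1922


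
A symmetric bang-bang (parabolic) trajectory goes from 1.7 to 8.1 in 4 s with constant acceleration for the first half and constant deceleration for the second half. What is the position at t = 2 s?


Symmetric rest-to-rest: each phase covers (pf-p0)/2 in time T/2. 0.5*a*(T/2)^2 = (pf-p0)/2 => a = 4*(pf-p0)/T^2
a = 4*(8.1-1.7)/4^2 = 1.6
t = 2 is in the acceleration phase (t <= T/2).
p = p0 + 0.5*a*t^2 = 1.7 + 0.5*1.6*2^2
= 4.9


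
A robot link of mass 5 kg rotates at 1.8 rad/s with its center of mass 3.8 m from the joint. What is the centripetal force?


F = m * omega^2 * r
= 5 * 1.8^2 * 3.8
= 5 * 3.24 * 3.8
= 61.56 N


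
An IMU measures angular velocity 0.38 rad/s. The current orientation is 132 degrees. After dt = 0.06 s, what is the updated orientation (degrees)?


delta_theta = w * dt = 0.38 * 0.06 = 0.0228 rad
= 1.3063 deg
theta_new = 132 + 1.3063 = 133.3063 deg


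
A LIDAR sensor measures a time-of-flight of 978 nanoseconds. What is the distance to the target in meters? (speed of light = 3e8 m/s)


tof = 978 ns = 9.78e-07 s
dist = c * tof / 2
= 3e8 * 9.78e-07 / 2
= 146.7 m


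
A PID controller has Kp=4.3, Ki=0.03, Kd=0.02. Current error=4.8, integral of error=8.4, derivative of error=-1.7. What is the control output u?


u = Kp*e + Ki*int(e) + Kd*de/dt
= 4.3*4.8 + 0.03*8.4 + 0.02*(-1.7)
= 20.64 + 0.252 + -0.034
= 20.858


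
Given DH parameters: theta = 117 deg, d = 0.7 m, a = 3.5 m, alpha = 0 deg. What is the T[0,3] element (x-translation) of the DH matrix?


T[0,3] = a * cos(theta)
= 3.5 * cos(117 deg)
= 3.5 * -0.454
= -1.589


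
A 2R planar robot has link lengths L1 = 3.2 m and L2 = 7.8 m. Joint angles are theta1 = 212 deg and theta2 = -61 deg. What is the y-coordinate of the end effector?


Convert angles to radians: theta1 = 3.7001, theta2 = -1.0647
y = L1*sin(theta1) + L2*sin(theta1+theta2)
y = -1.6957 + 3.7815
y = 2.0858


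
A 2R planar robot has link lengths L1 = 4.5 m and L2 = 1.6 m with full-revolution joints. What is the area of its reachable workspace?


r_max = L1 + L2 = 6.1 m
r_min = |L1 - L2| = 2.9 m
Area = pi*(r_max^2 - r_min^2)
= pi*(37.21 - 8.41)
= pi * 28.8
= 90.4779 m^2


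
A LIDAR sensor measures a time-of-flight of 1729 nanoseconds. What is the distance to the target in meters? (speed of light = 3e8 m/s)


tof = 1729 ns = 1.729e-06 s
dist = c * tof / 2
= 3e8 * 1.729e-06 / 2
= 259.35 m


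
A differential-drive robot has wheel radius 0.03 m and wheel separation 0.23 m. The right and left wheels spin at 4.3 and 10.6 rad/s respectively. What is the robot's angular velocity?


vR = r*wR = 0.03*4.3 = 0.129 m/s
vL = r*wL = 0.03*10.6 = 0.318 m/s
v = (vR+vL)/2 = 0.2235 m/s
omega = (vR-vL)/L = -0.8217 rad/s
angular velocity = -0.8217 rad/s


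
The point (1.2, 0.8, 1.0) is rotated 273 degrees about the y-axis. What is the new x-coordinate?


Rotation about y-axis: x' = x*cos(theta) + z*sin(theta)
= 1.2 * 0.0523 + 1.0 * -0.9986
= -0.9358


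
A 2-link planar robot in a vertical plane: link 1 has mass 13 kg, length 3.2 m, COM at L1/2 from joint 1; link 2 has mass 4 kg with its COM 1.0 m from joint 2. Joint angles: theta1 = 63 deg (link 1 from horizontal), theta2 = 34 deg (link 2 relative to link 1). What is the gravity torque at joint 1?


Horizontal distance from joint 1 to link-1 COM:
  x_c1 = (L1/2)*cos(t1) = 1.6 * 0.454 = 0.7264 m
Horizontal distance from joint 1 to link-2 COM:
  x_c2 = L1*cos(t1) + Lc2*cos(t1+t2)
       = 3.2*0.454 + 1.0*-0.1219 = 1.3309 m
tau1 = m1*g*x_c1 + m2*g*x_c2
     = 13*9.81*0.7264 + 4*9.81*1.3309
     = 92.6359 + 52.2245
     = 144.8604 Nm


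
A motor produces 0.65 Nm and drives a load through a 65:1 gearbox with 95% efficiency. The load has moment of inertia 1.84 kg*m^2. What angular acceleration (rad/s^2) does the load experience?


tau_out = tau_motor * N * eta
= 0.65 * 65 * 0.95 = 40.1375 Nm
alpha = tau_out / I = 40.1375 / 1.84
= 21.8139 rad/s^2


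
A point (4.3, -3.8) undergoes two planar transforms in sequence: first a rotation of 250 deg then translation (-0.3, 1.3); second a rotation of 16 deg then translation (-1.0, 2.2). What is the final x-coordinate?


After transform 1:
x1 = cos(250)*4.3 - sin(250)*-3.8 + -0.3 = -5.3415
y1 = sin(250)*4.3 + cos(250)*-3.8 + 1.3 = -1.441
After transform 2:
x2 = cos(16)*-5.3415 - sin(16)*-1.441 + -1.0
= -5.7374


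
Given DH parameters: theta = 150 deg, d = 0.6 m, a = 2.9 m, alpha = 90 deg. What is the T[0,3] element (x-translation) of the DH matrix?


T[0,3] = a * cos(theta)
= 2.9 * cos(150 deg)
= 2.9 * -0.866
= -2.5115


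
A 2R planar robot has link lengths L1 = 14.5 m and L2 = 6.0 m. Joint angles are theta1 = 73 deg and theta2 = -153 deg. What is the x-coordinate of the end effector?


Convert angles to radians: theta1 = 1.2741, theta2 = -2.6704
x = L1*cos(theta1) + L2*cos(theta1+theta2)
x = 4.2394 + 1.0419
x = 5.2813


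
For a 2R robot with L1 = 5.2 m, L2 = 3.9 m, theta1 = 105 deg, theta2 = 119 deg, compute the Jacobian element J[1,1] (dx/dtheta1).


J[1,1] = -L1*sin(t1) - L2*sin(t1+t2)
= -5.2*sin(105) - 3.9*sin(224)
= -2.3136


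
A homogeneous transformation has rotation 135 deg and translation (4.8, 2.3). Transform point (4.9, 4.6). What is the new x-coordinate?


x' = cos(theta)*px - sin(theta)*py + tx
= -0.7071*4.9 - 0.7071*4.6 + 4.8
= -1.9175


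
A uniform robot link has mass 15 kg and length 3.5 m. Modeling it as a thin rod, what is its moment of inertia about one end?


I = (1/3) * m * L^2
= (1/3) * 15 * 3.5^2
= 0.333333 * 15 * 12.25
= 61.25 kg*m^2


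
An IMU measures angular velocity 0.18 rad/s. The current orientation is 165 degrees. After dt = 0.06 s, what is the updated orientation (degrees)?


delta_theta = w * dt = 0.18 * 0.06 = 0.0108 rad
= 0.6188 deg
theta_new = 165 + 0.6188 = 165.6188 deg


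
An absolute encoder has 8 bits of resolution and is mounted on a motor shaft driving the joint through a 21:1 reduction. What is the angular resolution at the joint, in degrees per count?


counts = 2^8 = 256
effective counts at joint = 256 * 21 = 5376
resolution = 360 / 5376
= 0.067 deg/count


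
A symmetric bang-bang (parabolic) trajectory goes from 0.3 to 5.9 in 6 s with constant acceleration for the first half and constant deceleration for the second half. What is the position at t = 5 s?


Symmetric rest-to-rest: each phase covers (pf-p0)/2 in time T/2. 0.5*a*(T/2)^2 = (pf-p0)/2 => a = 4*(pf-p0)/T^2
a = 4*(5.9-0.3)/6^2 = 0.6222
t = 5 is in the deceleration phase (t > T/2).
p = pf - 0.5*a*(T-t)^2 = 5.9 - 0.5*0.6222*1^2
= 5.5889


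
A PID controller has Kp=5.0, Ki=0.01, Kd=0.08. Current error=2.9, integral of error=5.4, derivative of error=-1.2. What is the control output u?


u = Kp*e + Ki*int(e) + Kd*de/dt
= 5.0*2.9 + 0.01*5.4 + 0.08*(-1.2)
= 14.5 + 0.054 + -0.096
= 14.458


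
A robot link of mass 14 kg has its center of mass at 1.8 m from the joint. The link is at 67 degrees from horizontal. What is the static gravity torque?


tau = m*g*L*cos(angle)
= 14 * 9.81 * 1.8 * cos(67 deg)
= 14 * 9.81 * 1.8 * 0.3907
= 96.5934 Nm


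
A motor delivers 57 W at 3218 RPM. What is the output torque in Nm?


omega = 3218 * 2*pi/60 = 336.9882 rad/s
tau = P / omega = 57 / 336.9882
= 0.1691 Nm


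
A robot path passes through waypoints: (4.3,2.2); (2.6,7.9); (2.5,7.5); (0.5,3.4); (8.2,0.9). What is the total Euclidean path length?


Segment lengths:
  seg1 = sqrt((-1.7)^2 + (5.7)^2) = 5.9481
  seg2 = sqrt((-0.1)^2 + (-0.4)^2) = 0.4123
  seg3 = sqrt((-2.0)^2 + (-4.1)^2) = 4.5618
  seg4 = sqrt((7.7)^2 + (-2.5)^2) = 8.0957
Total = 19.0179


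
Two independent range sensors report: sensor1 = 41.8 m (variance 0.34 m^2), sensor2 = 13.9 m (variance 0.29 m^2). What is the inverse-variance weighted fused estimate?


w1 = (1/var1) / (1/var1 + 1/var2)
   = 2.9412 / (2.9412 + 3.4483) = 0.4603
w2 = 1 - w1 = 0.5397
fused = w1*s1 + w2*s2 = 19.2413 + 7.5016
= 26.7429 m


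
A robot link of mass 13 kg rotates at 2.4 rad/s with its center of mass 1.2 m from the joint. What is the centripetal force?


F = m * omega^2 * r
= 13 * 2.4^2 * 1.2
= 13 * 5.76 * 1.2
= 89.856 N


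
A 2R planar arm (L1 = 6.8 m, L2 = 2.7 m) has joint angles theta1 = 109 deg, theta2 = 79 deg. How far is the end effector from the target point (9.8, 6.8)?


End effector via forward kinematics:
x = L1*cos(t1) + L2*cos(t1+t2) = -4.8876
y = L1*sin(t1) + L2*sin(t1+t2) = 6.0538
Distance to target:
d = sqrt((9.8 - -4.8876)^2 + (6.8 - 6.0538)^2)
= sqrt(215.7252 + 0.5569)
= 14.7065 m


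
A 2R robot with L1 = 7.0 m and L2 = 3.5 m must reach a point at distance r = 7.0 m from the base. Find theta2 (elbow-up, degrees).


cos(theta2) = (r^2 - L1^2 - L2^2) / (2*L1*L2)
cos(theta2) = (49.0 - 49.0 - 12.25) / 49.0
cos(theta2) = -0.25
theta2 = 104.4775 degrees


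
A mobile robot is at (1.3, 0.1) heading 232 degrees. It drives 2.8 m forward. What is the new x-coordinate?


x_new = x0 + d*cos(theta)
= 1.3 + 2.8*cos(232)
= 1.3 + -1.7239
= -0.4239


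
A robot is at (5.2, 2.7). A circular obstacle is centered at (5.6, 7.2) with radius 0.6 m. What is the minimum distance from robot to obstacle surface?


center_dist = sqrt((5.2-5.6)^2 + (2.7-7.2)^2)
= sqrt(0.16 + 20.25)
= 4.5177
min_dist = center_dist - radius = 4.5177 - 0.6 = 3.9177 m


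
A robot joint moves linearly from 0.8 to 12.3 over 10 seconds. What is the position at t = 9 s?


s = t/T = 9/10 = 0.9
p(t) = p0 + (pf-p0)*s
= 0.8 + (12.3 - 0.8) * 0.9
= 11.15


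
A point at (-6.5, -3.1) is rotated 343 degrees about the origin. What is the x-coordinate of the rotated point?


x' = x*cos(theta) - y*sin(theta)
cos(343 deg) = 0.9563, sin(343 deg) = -0.2924
x' = -6.5 * 0.9563 - -3.1 * -0.2924
= -6.216 - 0.9064
= -7.1223


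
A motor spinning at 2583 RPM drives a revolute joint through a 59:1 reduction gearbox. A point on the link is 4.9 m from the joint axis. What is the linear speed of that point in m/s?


omega_motor = 2583 * 2*pi/60 = 270.4911 rad/s
omega_joint = omega_motor / 59 = 4.5846 rad/s
v = omega_joint * r = 4.5846 * 4.9
= 22.4645 m/s


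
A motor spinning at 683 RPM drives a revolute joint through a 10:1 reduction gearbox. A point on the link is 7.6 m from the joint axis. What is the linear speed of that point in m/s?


omega_motor = 683 * 2*pi/60 = 71.5236 rad/s
omega_joint = omega_motor / 10 = 7.1524 rad/s
v = omega_joint * r = 7.1524 * 7.6
= 54.3579 m/s


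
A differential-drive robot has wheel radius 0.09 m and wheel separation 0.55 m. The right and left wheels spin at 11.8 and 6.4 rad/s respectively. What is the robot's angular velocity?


vR = r*wR = 0.09*11.8 = 1.062 m/s
vL = r*wL = 0.09*6.4 = 0.576 m/s
v = (vR+vL)/2 = 0.819 m/s
omega = (vR-vL)/L = 0.8836 rad/s
angular velocity = 0.8836 rad/s


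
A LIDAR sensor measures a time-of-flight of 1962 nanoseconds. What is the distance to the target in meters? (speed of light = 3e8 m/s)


tof = 1962 ns = 1.962e-06 s
dist = c * tof / 2
= 3e8 * 1.962e-06 / 2
= 294.3 m


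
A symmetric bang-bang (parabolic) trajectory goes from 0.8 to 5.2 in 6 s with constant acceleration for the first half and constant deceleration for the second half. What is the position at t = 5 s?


Symmetric rest-to-rest: each phase covers (pf-p0)/2 in time T/2. 0.5*a*(T/2)^2 = (pf-p0)/2 => a = 4*(pf-p0)/T^2
a = 4*(5.2-0.8)/6^2 = 0.4889
t = 5 is in the deceleration phase (t > T/2).
p = pf - 0.5*a*(T-t)^2 = 5.2 - 0.5*0.4889*1^2
= 4.9556


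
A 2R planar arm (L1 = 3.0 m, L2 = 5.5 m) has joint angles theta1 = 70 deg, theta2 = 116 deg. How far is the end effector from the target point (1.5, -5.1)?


End effector via forward kinematics:
x = L1*cos(t1) + L2*cos(t1+t2) = -4.4438
y = L1*sin(t1) + L2*sin(t1+t2) = 2.2442
Distance to target:
d = sqrt((1.5 - -4.4438)^2 + (-5.1 - 2.2442)^2)
= sqrt(35.3289 + 53.9369)
= 9.4481 m


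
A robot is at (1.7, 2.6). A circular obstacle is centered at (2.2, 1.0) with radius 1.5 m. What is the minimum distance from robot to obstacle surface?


center_dist = sqrt((1.7-2.2)^2 + (2.6-1.0)^2)
= sqrt(0.25 + 2.56)
= 1.6763
min_dist = center_dist - radius = 1.6763 - 1.5 = 0.1763 m


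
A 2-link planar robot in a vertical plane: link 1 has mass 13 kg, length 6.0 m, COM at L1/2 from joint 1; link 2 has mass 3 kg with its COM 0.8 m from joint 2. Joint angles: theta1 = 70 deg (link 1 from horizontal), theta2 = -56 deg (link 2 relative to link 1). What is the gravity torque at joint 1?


Horizontal distance from joint 1 to link-1 COM:
  x_c1 = (L1/2)*cos(t1) = 3.0 * 0.342 = 1.0261 m
Horizontal distance from joint 1 to link-2 COM:
  x_c2 = L1*cos(t1) + Lc2*cos(t1+t2)
       = 6.0*0.342 + 0.8*0.9703 = 2.8284 m
tau1 = m1*g*x_c1 + m2*g*x_c2
     = 13*9.81*1.0261 + 3*9.81*2.8284
     = 130.8535 + 83.2386
     = 214.092 Nm


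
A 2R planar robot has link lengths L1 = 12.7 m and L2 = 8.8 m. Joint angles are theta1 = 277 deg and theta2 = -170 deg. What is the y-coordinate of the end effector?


Convert angles to radians: theta1 = 4.8346, theta2 = -2.9671
y = L1*sin(theta1) + L2*sin(theta1+theta2)
y = -12.6053 + 8.4155
y = -4.1899


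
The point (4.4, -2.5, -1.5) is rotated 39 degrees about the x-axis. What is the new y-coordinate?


Rotation about x-axis: y' = y*cos(theta) - z*sin(theta)
= -2.5 * 0.7771 - -1.5 * 0.6293
= -0.9989


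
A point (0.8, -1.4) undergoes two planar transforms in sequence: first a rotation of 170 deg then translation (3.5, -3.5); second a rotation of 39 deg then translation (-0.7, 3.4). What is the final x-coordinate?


After transform 1:
x1 = cos(170)*0.8 - sin(170)*-1.4 + 3.5 = 2.9553
y1 = sin(170)*0.8 + cos(170)*-1.4 + -3.5 = -1.9824
After transform 2:
x2 = cos(39)*2.9553 - sin(39)*-1.9824 + -0.7
= 2.8442


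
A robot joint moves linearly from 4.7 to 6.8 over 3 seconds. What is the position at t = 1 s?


s = t/T = 1/3 = 0.3333
p(t) = p0 + (pf-p0)*s
= 4.7 + (6.8 - 4.7) * 0.3333
= 5.4


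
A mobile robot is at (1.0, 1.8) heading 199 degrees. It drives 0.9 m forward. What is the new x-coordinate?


x_new = x0 + d*cos(theta)
= 1.0 + 0.9*cos(199)
= 1.0 + -0.851
= 0.149


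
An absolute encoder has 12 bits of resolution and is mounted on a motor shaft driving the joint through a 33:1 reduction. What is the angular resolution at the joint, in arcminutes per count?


counts = 2^12 = 4096
effective counts at joint = 4096 * 33 = 135168
resolution = 360*60 / 135168
= 0.1598 arcmin/count


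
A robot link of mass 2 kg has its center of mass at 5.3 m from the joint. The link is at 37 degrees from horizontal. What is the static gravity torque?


tau = m*g*L*cos(angle)
= 2 * 9.81 * 5.3 * cos(37 deg)
= 2 * 9.81 * 5.3 * 0.7986
= 83.0469 Nm


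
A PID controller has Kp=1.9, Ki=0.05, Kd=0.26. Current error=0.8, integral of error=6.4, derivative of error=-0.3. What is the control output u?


u = Kp*e + Ki*int(e) + Kd*de/dt
= 1.9*0.8 + 0.05*6.4 + 0.26*(-0.3)
= 1.52 + 0.32 + -0.078
= 1.762


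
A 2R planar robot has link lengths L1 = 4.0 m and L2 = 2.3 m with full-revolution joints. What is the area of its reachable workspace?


r_max = L1 + L2 = 6.3 m
r_min = |L1 - L2| = 1.7 m
Area = pi*(r_max^2 - r_min^2)
= pi*(39.69 - 2.89)
= pi * 36.8
= 115.6106 m^2


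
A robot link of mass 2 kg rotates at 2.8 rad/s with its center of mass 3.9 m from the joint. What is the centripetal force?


F = m * omega^2 * r
= 2 * 2.8^2 * 3.9
= 2 * 7.84 * 3.9
= 61.152 N


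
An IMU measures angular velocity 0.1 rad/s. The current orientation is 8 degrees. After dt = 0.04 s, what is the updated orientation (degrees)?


delta_theta = w * dt = 0.1 * 0.04 = 0.004 rad
= 0.2292 deg
theta_new = 8 + 0.2292 = 8.2292 deg


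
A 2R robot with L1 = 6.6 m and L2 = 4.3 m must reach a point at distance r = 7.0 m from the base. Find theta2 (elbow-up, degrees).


cos(theta2) = (r^2 - L1^2 - L2^2) / (2*L1*L2)
cos(theta2) = (49.0 - 43.56 - 18.49) / 56.76
cos(theta2) = -0.229915
theta2 = 103.2921 degrees


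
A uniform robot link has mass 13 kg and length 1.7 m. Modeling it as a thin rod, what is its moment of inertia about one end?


I = (1/3) * m * L^2
= (1/3) * 13 * 1.7^2
= 0.333333 * 13 * 2.89
= 12.5233 kg*m^2


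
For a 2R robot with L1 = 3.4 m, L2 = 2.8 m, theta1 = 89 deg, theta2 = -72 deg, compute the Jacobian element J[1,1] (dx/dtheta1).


J[1,1] = -L1*sin(t1) - L2*sin(t1+t2)
= -3.4*sin(89) - 2.8*sin(17)
= -4.2181


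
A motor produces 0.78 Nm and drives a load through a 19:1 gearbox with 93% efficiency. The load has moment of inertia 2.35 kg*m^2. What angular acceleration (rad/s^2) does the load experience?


tau_out = tau_motor * N * eta
= 0.78 * 19 * 0.93 = 13.7826 Nm
alpha = tau_out / I = 13.7826 / 2.35
= 5.8649 rad/s^2


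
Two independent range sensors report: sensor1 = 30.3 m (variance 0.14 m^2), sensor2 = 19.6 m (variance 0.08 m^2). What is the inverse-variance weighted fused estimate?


w1 = (1/var1) / (1/var1 + 1/var2)
   = 7.1429 / (7.1429 + 12.5) = 0.3636
w2 = 1 - w1 = 0.6364
fused = w1*s1 + w2*s2 = 11.0182 + 12.4727
= 23.4909 m


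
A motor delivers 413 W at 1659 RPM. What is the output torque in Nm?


omega = 1659 * 2*pi/60 = 173.7301 rad/s
tau = P / omega = 413 / 173.7301
= 2.3773 Nm


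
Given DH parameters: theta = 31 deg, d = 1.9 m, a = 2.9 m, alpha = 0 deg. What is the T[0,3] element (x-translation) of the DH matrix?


T[0,3] = a * cos(theta)
= 2.9 * cos(31 deg)
= 2.9 * 0.8572
= 2.4858
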